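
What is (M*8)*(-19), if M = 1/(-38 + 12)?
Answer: 76/13 ≈ 5.8462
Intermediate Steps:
M = -1/26 (M = 1/(-26) = -1/26 ≈ -0.038462)
(M*8)*(-19) = -1/26*8*(-19) = -4/13*(-19) = 76/13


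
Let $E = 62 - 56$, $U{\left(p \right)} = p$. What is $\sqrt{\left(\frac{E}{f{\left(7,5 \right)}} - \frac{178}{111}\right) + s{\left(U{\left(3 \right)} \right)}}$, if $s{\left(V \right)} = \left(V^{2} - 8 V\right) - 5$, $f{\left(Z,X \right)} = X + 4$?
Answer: $\frac{2 i \sqrt{64491}}{111} \approx 4.5757 i$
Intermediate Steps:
$f{\left(Z,X \right)} = 4 + X$
$s{\left(V \right)} = -5 + V^{2} - 8 V$
$E = 6$
$\sqrt{\left(\frac{E}{f{\left(7,5 \right)}} - \frac{178}{111}\right) + s{\left(U{\left(3 \right)} \right)}} = \sqrt{\left(\frac{6}{4 + 5} - \frac{178}{111}\right) - \left(29 - 9\right)} = \sqrt{\left(\frac{6}{9} - \frac{178}{111}\right) - 20} = \sqrt{\left(6 \cdot \frac{1}{9} - \frac{178}{111}\right) - 20} = \sqrt{\left(\frac{2}{3} - \frac{178}{111}\right) - 20} = \sqrt{- \frac{104}{111} - 20} = \sqrt{- \frac{2324}{111}} = \frac{2 i \sqrt{64491}}{111}$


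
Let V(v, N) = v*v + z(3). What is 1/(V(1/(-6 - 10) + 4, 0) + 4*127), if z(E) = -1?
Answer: 256/133761 ≈ 0.0019139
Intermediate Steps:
V(v, N) = -1 + v² (V(v, N) = v*v - 1 = v² - 1 = -1 + v²)
1/(V(1/(-6 - 10) + 4, 0) + 4*127) = 1/((-1 + (1/(-6 - 10) + 4)²) + 4*127) = 1/((-1 + (1/(-16) + 4)²) + 508) = 1/((-1 + (-1/16 + 4)²) + 508) = 1/((-1 + (63/16)²) + 508) = 1/((-1 + 3969/256) + 508) = 1/(3713/256 + 508) = 1/(133761/256) = 256/133761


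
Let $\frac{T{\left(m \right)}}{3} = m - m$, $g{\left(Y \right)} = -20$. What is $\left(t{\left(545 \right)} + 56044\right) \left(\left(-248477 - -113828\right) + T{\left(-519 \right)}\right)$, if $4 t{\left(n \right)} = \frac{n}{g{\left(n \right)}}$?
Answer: $- \frac{120725620155}{16} \approx -7.5453 \cdot 10^{9}$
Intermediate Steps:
$t{\left(n \right)} = - \frac{n}{80}$ ($t{\left(n \right)} = \frac{n \frac{1}{-20}}{4} = \frac{n \left(- \frac{1}{20}\right)}{4} = \frac{\left(- \frac{1}{20}\right) n}{4} = - \frac{n}{80}$)
$T{\left(m \right)} = 0$ ($T{\left(m \right)} = 3 \left(m - m\right) = 3 \cdot 0 = 0$)
$\left(t{\left(545 \right)} + 56044\right) \left(\left(-248477 - -113828\right) + T{\left(-519 \right)}\right) = \left(\left(- \frac{1}{80}\right) 545 + 56044\right) \left(\left(-248477 - -113828\right) + 0\right) = \left(- \frac{109}{16} + 56044\right) \left(\left(-248477 + 113828\right) + 0\right) = \frac{896595 \left(-134649 + 0\right)}{16} = \frac{896595}{16} \left(-134649\right) = - \frac{120725620155}{16}$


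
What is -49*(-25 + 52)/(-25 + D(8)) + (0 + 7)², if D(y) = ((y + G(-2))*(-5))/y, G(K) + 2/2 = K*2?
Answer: 21119/215 ≈ 98.228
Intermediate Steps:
G(K) = -1 + 2*K (G(K) = -1 + K*2 = -1 + 2*K)
D(y) = (25 - 5*y)/y (D(y) = ((y + (-1 + 2*(-2)))*(-5))/y = ((y + (-1 - 4))*(-5))/y = ((y - 5)*(-5))/y = ((-5 + y)*(-5))/y = (25 - 5*y)/y)
-49*(-25 + 52)/(-25 + D(8)) + (0 + 7)² = -49*(-25 + 52)/(-25 + (-5 + 25/8)) + (0 + 7)² = -1323/(-25 + (-5 + 25*(⅛))) + 7² = -1323/(-25 + (-5 + 25/8)) + 49 = -1323/(-25 - 15/8) + 49 = -1323/(-215/8) + 49 = -1323*(-8)/215 + 49 = -49*(-216/215) + 49 = 10584/215 + 49 = 21119/215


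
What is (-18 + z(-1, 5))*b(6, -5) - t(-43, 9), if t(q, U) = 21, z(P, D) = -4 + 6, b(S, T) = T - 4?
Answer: 123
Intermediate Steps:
b(S, T) = -4 + T
z(P, D) = 2
(-18 + z(-1, 5))*b(6, -5) - t(-43, 9) = (-18 + 2)*(-4 - 5) - 1*21 = -16*(-9) - 21 = 144 - 21 = 123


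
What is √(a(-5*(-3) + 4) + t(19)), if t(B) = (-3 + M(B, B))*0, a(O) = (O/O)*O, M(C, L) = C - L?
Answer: √19 ≈ 4.3589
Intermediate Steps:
a(O) = O (a(O) = 1*O = O)
t(B) = 0 (t(B) = (-3 + (B - B))*0 = (-3 + 0)*0 = -3*0 = 0)
√(a(-5*(-3) + 4) + t(19)) = √((-5*(-3) + 4) + 0) = √((15 + 4) + 0) = √(19 + 0) = √19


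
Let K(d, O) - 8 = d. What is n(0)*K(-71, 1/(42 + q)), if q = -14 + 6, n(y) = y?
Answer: 0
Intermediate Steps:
q = -8
K(d, O) = 8 + d
n(0)*K(-71, 1/(42 + q)) = 0*(8 - 71) = 0*(-63) = 0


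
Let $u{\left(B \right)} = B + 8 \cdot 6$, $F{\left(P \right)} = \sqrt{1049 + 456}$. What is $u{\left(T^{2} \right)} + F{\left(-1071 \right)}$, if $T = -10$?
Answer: $148 + \sqrt{1505} \approx 186.79$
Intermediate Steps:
$F{\left(P \right)} = \sqrt{1505}$
$u{\left(B \right)} = 48 + B$ ($u{\left(B \right)} = B + 48 = 48 + B$)
$u{\left(T^{2} \right)} + F{\left(-1071 \right)} = \left(48 + \left(-10\right)^{2}\right) + \sqrt{1505} = \left(48 + 100\right) + \sqrt{1505} = 148 + \sqrt{1505}$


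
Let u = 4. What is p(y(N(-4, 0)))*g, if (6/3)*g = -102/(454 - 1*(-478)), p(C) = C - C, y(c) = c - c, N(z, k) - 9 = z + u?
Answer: 0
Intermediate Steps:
N(z, k) = 13 + z (N(z, k) = 9 + (z + 4) = 9 + (4 + z) = 13 + z)
y(c) = 0
p(C) = 0
g = -51/932 (g = (-102/(454 - 1*(-478)))/2 = (-102/(454 + 478))/2 = (-102/932)/2 = (-102*1/932)/2 = (½)*(-51/466) = -51/932 ≈ -0.054721)
p(y(N(-4, 0)))*g = 0*(-51/932) = 0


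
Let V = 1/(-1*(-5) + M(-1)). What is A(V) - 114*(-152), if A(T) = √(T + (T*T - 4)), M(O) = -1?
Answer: 17328 + I*√59/4 ≈ 17328.0 + 1.9203*I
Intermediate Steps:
V = ¼ (V = 1/(-1*(-5) - 1) = 1/(5 - 1) = 1/4 = ¼ ≈ 0.25000)
A(T) = √(-4 + T + T²) (A(T) = √(T + (T² - 4)) = √(T + (-4 + T²)) = √(-4 + T + T²))
A(V) - 114*(-152) = √(-4 + ¼ + (¼)²) - 114*(-152) = √(-4 + ¼ + 1/16) + 17328 = √(-59/16) + 17328 = I*√59/4 + 17328 = 17328 + I*√59/4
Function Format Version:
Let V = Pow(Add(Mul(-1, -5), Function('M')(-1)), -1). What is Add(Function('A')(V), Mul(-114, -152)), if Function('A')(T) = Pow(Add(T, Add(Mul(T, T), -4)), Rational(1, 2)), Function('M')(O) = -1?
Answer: Add(17328, Mul(Rational(1, 4), I, Pow(59, Rational(1, 2)))) ≈ Add(17328., Mul(1.9203, I))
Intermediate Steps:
V = Rational(1, 4) (V = Pow(Add(Mul(-1, -5), -1), -1) = Pow(Add(5, -1), -1) = Pow(4, -1) = Rational(1, 4) ≈ 0.25000)
Function('A')(T) = Pow(Add(-4, T, Pow(T, 2)), Rational(1, 2)) (Function('A')(T) = Pow(Add(T, Add(Pow(T, 2), -4)), Rational(1, 2)) = Pow(Add(T, Add(-4, Pow(T, 2))), Rational(1, 2)) = Pow(Add(-4, T, Pow(T, 2)), Rational(1, 2)))
Add(Function('A')(V), Mul(-114, -152)) = Add(Pow(Add(-4, Rational(1, 4), Pow(Rational(1, 4), 2)), Rational(1, 2)), Mul(-114, -152)) = Add(Pow(Add(-4, Rational(1, 4), Rational(1, 16)), Rational(1, 2)), 17328) = Add(Pow(Rational(-59, 16), Rational(1, 2)), 17328) = Add(Mul(Rational(1, 4), I, Pow(59, Rational(1, 2))), 17328) = Add(17328, Mul(Rational(1, 4), I, Pow(59, Rational(1, 2))))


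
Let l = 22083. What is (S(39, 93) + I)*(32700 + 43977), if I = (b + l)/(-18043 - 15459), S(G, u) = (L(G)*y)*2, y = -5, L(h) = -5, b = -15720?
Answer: 18279106707/4786 ≈ 3.8193e+6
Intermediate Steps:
S(G, u) = 50 (S(G, u) = -5*(-5)*2 = 25*2 = 50)
I = -909/4786 (I = (-15720 + 22083)/(-18043 - 15459) = 6363/(-33502) = 6363*(-1/33502) = -909/4786 ≈ -0.18993)
(S(39, 93) + I)*(32700 + 43977) = (50 - 909/4786)*(32700 + 43977) = (238391/4786)*76677 = 18279106707/4786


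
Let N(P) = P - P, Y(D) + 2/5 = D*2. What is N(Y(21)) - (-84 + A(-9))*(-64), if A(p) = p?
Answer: -5952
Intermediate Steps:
Y(D) = -⅖ + 2*D (Y(D) = -⅖ + D*2 = -⅖ + 2*D)
N(P) = 0
N(Y(21)) - (-84 + A(-9))*(-64) = 0 - (-84 - 9)*(-64) = 0 - (-93)*(-64) = 0 - 1*5952 = 0 - 5952 = -5952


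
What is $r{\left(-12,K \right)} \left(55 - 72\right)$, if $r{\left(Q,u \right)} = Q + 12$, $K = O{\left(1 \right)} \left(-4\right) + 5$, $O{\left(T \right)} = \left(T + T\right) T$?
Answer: $0$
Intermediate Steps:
$O{\left(T \right)} = 2 T^{2}$ ($O{\left(T \right)} = 2 T T = 2 T^{2}$)
$K = -3$ ($K = 2 \cdot 1^{2} \left(-4\right) + 5 = 2 \cdot 1 \left(-4\right) + 5 = 2 \left(-4\right) + 5 = -8 + 5 = -3$)
$r{\left(Q,u \right)} = 12 + Q$
$r{\left(-12,K \right)} \left(55 - 72\right) = \left(12 - 12\right) \left(55 - 72\right) = 0 \left(-17\right) = 0$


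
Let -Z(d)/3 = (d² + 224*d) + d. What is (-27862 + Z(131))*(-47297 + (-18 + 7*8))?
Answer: 7928642430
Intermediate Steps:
Z(d) = -675*d - 3*d² (Z(d) = -3*((d² + 224*d) + d) = -3*(d² + 225*d) = -675*d - 3*d²)
(-27862 + Z(131))*(-47297 + (-18 + 7*8)) = (-27862 - 3*131*(225 + 131))*(-47297 + (-18 + 7*8)) = (-27862 - 3*131*356)*(-47297 + (-18 + 56)) = (-27862 - 139908)*(-47297 + 38) = -167770*(-47259) = 7928642430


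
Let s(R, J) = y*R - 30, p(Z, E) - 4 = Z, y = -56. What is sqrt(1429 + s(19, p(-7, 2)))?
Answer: sqrt(335) ≈ 18.303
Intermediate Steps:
p(Z, E) = 4 + Z
s(R, J) = -30 - 56*R (s(R, J) = -56*R - 30 = -30 - 56*R)
sqrt(1429 + s(19, p(-7, 2))) = sqrt(1429 + (-30 - 56*19)) = sqrt(1429 + (-30 - 1064)) = sqrt(1429 - 1094) = sqrt(335)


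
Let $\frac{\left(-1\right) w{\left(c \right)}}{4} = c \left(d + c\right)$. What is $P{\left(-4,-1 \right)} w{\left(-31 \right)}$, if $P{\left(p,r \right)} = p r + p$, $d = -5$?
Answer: $0$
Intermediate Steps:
$P{\left(p,r \right)} = p + p r$
$w{\left(c \right)} = - 4 c \left(-5 + c\right)$
$P{\left(-4,-1 \right)} w{\left(-31 \right)} = - 4 \left(1 - 1\right) 4 \left(-31\right) \left(5 - -31\right) = \left(-4\right) 0 \cdot 4 \left(-31\right) \left(5 + 31\right) = 0 \cdot 4 \left(-31\right) 36 = 0 \left(-4464\right) = 0$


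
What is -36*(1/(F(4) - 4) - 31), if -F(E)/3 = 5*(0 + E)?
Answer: 17865/16 ≈ 1116.6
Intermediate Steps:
F(E) = -15*E (F(E) = -15*(0 + E) = -15*E)
-36*(1/(F(4) - 4) - 31) = -36*(1/(-15*4 - 4) - 31) = -36*(1/(-60 - 4) - 31) = -36*(1/(-64) - 31) = -36*(-1/64 - 31) = -36*(-1985/64) = 17865/16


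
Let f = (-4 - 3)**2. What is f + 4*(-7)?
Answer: 21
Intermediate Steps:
f = 49 (f = (-7)**2 = 49)
f + 4*(-7) = 49 + 4*(-7) = 49 - 28 = 21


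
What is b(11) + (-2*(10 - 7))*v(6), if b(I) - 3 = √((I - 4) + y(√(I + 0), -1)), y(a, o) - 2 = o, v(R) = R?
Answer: -33 + 2*√2 ≈ -30.172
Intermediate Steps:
y(a, o) = 2 + o
b(I) = 3 + √(-3 + I) (b(I) = 3 + √((I - 4) + (2 - 1)) = 3 + √((-4 + I) + 1) = 3 + √(-3 + I))
b(11) + (-2*(10 - 7))*v(6) = (3 + √(-3 + 11)) - 2*(10 - 7)*6 = (3 + √8) - 2*3*6 = (3 + 2*√2) - 6*6 = (3 + 2*√2) - 36 = -33 + 2*√2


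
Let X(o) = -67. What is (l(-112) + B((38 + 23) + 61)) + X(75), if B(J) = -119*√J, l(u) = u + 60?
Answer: -119 - 119*√122 ≈ -1433.4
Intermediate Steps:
l(u) = 60 + u
(l(-112) + B((38 + 23) + 61)) + X(75) = ((60 - 112) - 119*√((38 + 23) + 61)) - 67 = (-52 - 119*√(61 + 61)) - 67 = (-52 - 119*√122) - 67 = -119 - 119*√122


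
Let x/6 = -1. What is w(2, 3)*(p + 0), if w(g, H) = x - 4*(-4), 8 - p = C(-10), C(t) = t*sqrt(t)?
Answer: 80 + 100*I*sqrt(10) ≈ 80.0 + 316.23*I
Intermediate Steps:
C(t) = t**(3/2)
x = -6 (x = 6*(-1) = -6)
p = 8 + 10*I*sqrt(10) (p = 8 - (-10)**(3/2) = 8 - (-10)*I*sqrt(10) = 8 + 10*I*sqrt(10) ≈ 8.0 + 31.623*I)
w(g, H) = 10 (w(g, H) = -6 - 4*(-4) = -6 + 16 = 10)
w(2, 3)*(p + 0) = 10*((8 + 10*I*sqrt(10)) + 0) = 10*(8 + 10*I*sqrt(10)) = 80 + 100*I*sqrt(10)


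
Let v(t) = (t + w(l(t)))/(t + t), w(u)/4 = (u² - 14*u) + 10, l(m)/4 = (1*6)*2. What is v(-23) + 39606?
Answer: 1815331/46 ≈ 39464.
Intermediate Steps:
l(m) = 48 (l(m) = 4*((1*6)*2) = 4*(6*2) = 4*12 = 48)
w(u) = 40 - 56*u + 4*u² (w(u) = 4*((u² - 14*u) + 10) = 4*(10 + u² - 14*u) = 40 - 56*u + 4*u²)
v(t) = (6568 + t)/(2*t) (v(t) = (t + (40 - 56*48 + 4*48²))/(t + t) = (t + (40 - 2688 + 4*2304))/((2*t)) = (t + (40 - 2688 + 9216))*(1/(2*t)) = (t + 6568)*(1/(2*t)) = (6568 + t)*(1/(2*t)) = (6568 + t)/(2*t))
v(-23) + 39606 = (½)*(6568 - 23)/(-23) + 39606 = (½)*(-1/23)*6545 + 39606 = -6545/46 + 39606 = 1815331/46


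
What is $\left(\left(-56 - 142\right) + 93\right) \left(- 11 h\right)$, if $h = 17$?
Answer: $19635$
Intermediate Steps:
$\left(\left(-56 - 142\right) + 93\right) \left(- 11 h\right) = \left(\left(-56 - 142\right) + 93\right) \left(\left(-11\right) 17\right) = \left(\left(-56 - 142\right) + 93\right) \left(-187\right) = \left(-198 + 93\right) \left(-187\right) = \left(-105\right) \left(-187\right) = 19635$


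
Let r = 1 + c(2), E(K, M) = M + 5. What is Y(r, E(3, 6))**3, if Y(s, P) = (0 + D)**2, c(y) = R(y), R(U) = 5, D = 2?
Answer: 64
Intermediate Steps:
E(K, M) = 5 + M
c(y) = 5
r = 6 (r = 1 + 5 = 6)
Y(s, P) = 4 (Y(s, P) = (0 + 2)**2 = 2**2 = 4)
Y(r, E(3, 6))**3 = 4**3 = 64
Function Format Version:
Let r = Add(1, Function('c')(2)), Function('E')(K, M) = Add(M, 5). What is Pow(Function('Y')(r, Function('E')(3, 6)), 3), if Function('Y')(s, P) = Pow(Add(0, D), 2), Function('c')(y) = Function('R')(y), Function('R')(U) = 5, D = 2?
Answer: 64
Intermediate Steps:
Function('E')(K, M) = Add(5, M)
Function('c')(y) = 5
r = 6 (r = Add(1, 5) = 6)
Function('Y')(s, P) = 4 (Function('Y')(s, P) = Pow(Add(0, 2), 2) = Pow(2, 2) = 4)
Pow(Function('Y')(r, Function('E')(3, 6)), 3) = Pow(4, 3) = 64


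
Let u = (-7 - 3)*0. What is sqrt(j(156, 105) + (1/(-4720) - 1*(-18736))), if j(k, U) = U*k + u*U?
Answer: 3*sqrt(5432835345)/1180 ≈ 187.39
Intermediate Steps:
u = 0 (u = -10*0 = 0)
j(k, U) = U*k (j(k, U) = U*k + 0*U = U*k + 0 = U*k)
sqrt(j(156, 105) + (1/(-4720) - 1*(-18736))) = sqrt(105*156 + (1/(-4720) - 1*(-18736))) = sqrt(16380 + (-1/4720 + 18736)) = sqrt(16380 + 88433919/4720) = sqrt(165747519/4720) = 3*sqrt(5432835345)/1180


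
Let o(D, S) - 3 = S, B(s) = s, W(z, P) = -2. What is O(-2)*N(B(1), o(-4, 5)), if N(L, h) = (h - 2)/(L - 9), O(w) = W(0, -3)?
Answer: 3/2 ≈ 1.5000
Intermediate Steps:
o(D, S) = 3 + S
O(w) = -2
N(L, h) = (-2 + h)/(-9 + L)
O(-2)*N(B(1), o(-4, 5)) = -2*(-2 + (3 + 5))/(-9 + 1) = -2*(-2 + 8)/(-8) = -(-1)*6/4 = -2*(-3/4) = 3/2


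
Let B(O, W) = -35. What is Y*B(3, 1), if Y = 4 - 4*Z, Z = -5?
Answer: -840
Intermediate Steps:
Y = 24 (Y = 4 - 4*(-5) = 4 + 20 = 24)
Y*B(3, 1) = 24*(-35) = -840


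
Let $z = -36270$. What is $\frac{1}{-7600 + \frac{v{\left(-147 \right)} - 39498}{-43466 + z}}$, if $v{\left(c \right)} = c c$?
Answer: $- \frac{79736}{605975711} \approx -0.00013158$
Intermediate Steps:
$v{\left(c \right)} = c^{2}$
$\frac{1}{-7600 + \frac{v{\left(-147 \right)} - 39498}{-43466 + z}} = \frac{1}{-7600 + \frac{\left(-147\right)^{2} - 39498}{-43466 - 36270}} = \frac{1}{-7600 + \frac{21609 - 39498}{-79736}} = \frac{1}{-7600 - - \frac{17889}{79736}} = \frac{1}{-7600 + \frac{17889}{79736}} = \frac{1}{- \frac{605975711}{79736}} = - \frac{79736}{605975711}$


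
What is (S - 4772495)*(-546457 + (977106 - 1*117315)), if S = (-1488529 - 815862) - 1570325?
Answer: -2709465211474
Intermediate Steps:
S = -3874716 (S = -2304391 - 1570325 = -3874716)
(S - 4772495)*(-546457 + (977106 - 1*117315)) = (-3874716 - 4772495)*(-546457 + (977106 - 1*117315)) = -8647211*(-546457 + (977106 - 117315)) = -8647211*(-546457 + 859791) = -8647211*313334 = -2709465211474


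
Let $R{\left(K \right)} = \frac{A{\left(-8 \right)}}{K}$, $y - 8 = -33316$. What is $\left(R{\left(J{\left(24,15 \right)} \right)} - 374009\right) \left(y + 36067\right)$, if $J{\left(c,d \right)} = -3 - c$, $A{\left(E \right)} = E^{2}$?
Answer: $- \frac{27861229013}{27} \approx -1.0319 \cdot 10^{9}$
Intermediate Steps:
$y = -33308$ ($y = 8 - 33316 = -33308$)
$R{\left(K \right)} = \frac{64}{K}$ ($R{\left(K \right)} = \frac{\left(-8\right)^{2}}{K} = \frac{64}{K}$)
$\left(R{\left(J{\left(24,15 \right)} \right)} - 374009\right) \left(y + 36067\right) = \left(\frac{64}{-3 - 24} - 374009\right) \left(-33308 + 36067\right) = \left(\frac{64}{-3 - 24} - 374009\right) 2759 = \left(\frac{64}{-27} - 374009\right) 2759 = \left(64 \left(- \frac{1}{27}\right) - 374009\right) 2759 = \left(- \frac{64}{27} - 374009\right) 2759 = \left(- \frac{10098307}{27}\right) 2759 = - \frac{27861229013}{27}$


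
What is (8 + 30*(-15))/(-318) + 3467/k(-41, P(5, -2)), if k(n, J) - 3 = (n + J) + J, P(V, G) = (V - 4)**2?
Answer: -181099/1908 ≈ -94.916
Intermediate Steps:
P(V, G) = (-4 + V)**2
k(n, J) = 3 + n + 2*J (k(n, J) = 3 + ((n + J) + J) = 3 + ((J + n) + J) = 3 + (n + 2*J) = 3 + n + 2*J)
(8 + 30*(-15))/(-318) + 3467/k(-41, P(5, -2)) = (8 + 30*(-15))/(-318) + 3467/(3 - 41 + 2*(-4 + 5)**2) = (8 - 450)*(-1/318) + 3467/(3 - 41 + 2*1**2) = -442*(-1/318) + 3467/(3 - 41 + 2*1) = 221/159 + 3467/(3 - 41 + 2) = 221/159 + 3467/(-36) = 221/159 + 3467*(-1/36) = 221/159 - 3467/36 = -181099/1908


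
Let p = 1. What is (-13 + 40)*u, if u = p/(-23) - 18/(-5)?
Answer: 11043/115 ≈ 96.026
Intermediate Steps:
u = 409/115 (u = 1/(-23) - 18/(-5) = 1*(-1/23) - 18*(-1/5) = -1/23 + 18/5 = 409/115 ≈ 3.5565)
(-13 + 40)*u = (-13 + 40)*(409/115) = 27*(409/115) = 11043/115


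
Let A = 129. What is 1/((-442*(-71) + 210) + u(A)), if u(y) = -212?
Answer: 1/31380 ≈ 3.1867e-5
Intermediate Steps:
1/((-442*(-71) + 210) + u(A)) = 1/((-442*(-71) + 210) - 212) = 1/((31382 + 210) - 212) = 1/(31592 - 212) = 1/31380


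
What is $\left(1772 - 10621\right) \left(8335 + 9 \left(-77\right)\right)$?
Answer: $-67624058$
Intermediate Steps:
$\left(1772 - 10621\right) \left(8335 + 9 \left(-77\right)\right) = - 8849 \left(8335 - 693\right) = \left(-8849\right) 7642 = -67624058$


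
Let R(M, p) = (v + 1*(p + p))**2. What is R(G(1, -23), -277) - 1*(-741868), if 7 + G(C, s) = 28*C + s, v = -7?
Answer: 1056589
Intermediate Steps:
G(C, s) = -7 + s + 28*C (G(C, s) = -7 + (28*C + s) = -7 + (s + 28*C) = -7 + s + 28*C)
R(M, p) = (-7 + 2*p)**2 (R(M, p) = (-7 + 1*(p + p))**2 = (-7 + 1*(2*p))**2 = (-7 + 2*p)**2)
R(G(1, -23), -277) - 1*(-741868) = (-7 + 2*(-277))**2 - 1*(-741868) = (-7 - 554)**2 + 741868 = (-561)**2 + 741868 = 314721 + 741868 = 1056589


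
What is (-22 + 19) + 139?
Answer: 136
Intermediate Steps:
(-22 + 19) + 139 = -3 + 139 = 136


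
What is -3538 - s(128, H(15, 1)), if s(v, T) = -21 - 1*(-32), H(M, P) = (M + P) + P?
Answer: -3549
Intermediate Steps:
H(M, P) = M + 2*P
s(v, T) = 11 (s(v, T) = -21 + 32 = 11)
-3538 - s(128, H(15, 1)) = -3538 - 1*11 = -3538 - 11 = -3549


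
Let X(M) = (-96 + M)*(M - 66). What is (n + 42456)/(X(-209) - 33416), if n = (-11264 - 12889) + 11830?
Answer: 30133/50459 ≈ 0.59718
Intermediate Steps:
X(M) = (-96 + M)*(-66 + M)
n = -12323 (n = -24153 + 11830 = -12323)
(n + 42456)/(X(-209) - 33416) = (-12323 + 42456)/((6336 + (-209)**2 - 162*(-209)) - 33416) = 30133/((6336 + 43681 + 33858) - 33416) = 30133/(83875 - 33416) = 30133/50459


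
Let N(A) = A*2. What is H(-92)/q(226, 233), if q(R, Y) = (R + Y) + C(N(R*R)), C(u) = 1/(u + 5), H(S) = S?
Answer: -2349611/11722516 ≈ -0.20044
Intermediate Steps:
N(A) = 2*A
C(u) = 1/(5 + u)
q(R, Y) = R + Y + 1/(5 + 2*R²) (q(R, Y) = (R + Y) + 1/(5 + 2*(R*R)) = (R + Y) + 1/(5 + 2*R²) = R + Y + 1/(5 + 2*R²))
H(-92)/q(226, 233) = -92*(5 + 2*226²)/(1 + (5 + 2*226²)*(226 + 233)) = -92*(5 + 2*51076)/(1 + (5 + 2*51076)*459) = -92*(5 + 102152)/(1 + (5 + 102152)*459) = -92*102157/(1 + 102157*459) = -92*102157/(1 + 46890063) = -92/((1/102157)*46890064) = -92/46890064/102157 = -92*102157/46890064 = -2349611/11722516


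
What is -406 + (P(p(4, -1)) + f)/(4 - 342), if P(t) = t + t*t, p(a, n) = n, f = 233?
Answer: -137461/338 ≈ -406.69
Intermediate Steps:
P(t) = t + t²
-406 + (P(p(4, -1)) + f)/(4 - 342) = -406 + (-(1 - 1) + 233)/(4 - 342) = -406 + (-1*0 + 233)/(-338) = -406 - (0 + 233)/338 = -406 - 1/338*233 = -406 - 233/338 = -137461/338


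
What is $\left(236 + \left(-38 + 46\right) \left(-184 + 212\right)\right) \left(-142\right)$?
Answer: $-65320$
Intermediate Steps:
$\left(236 + \left(-38 + 46\right) \left(-184 + 212\right)\right) \left(-142\right) = \left(236 + 8 \cdot 28\right) \left(-142\right) = \left(236 + 224\right) \left(-142\right) = 460 \left(-142\right) = -65320$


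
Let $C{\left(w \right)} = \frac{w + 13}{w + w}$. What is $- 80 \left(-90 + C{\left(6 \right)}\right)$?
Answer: $\frac{21220}{3} \approx 7073.3$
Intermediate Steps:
$C{\left(w \right)} = \frac{13 + w}{2 w}$
$- 80 \left(-90 + C{\left(6 \right)}\right) = - 80 \left(-90 + \frac{13 + 6}{2 \cdot 6}\right) = - 80 \left(-90 + \frac{1}{2} \cdot \frac{1}{6} \cdot 19\right) = - 80 \left(-90 + \frac{19}{12}\right) = \left(-80\right) \left(- \frac{1061}{12}\right) = \frac{21220}{3}$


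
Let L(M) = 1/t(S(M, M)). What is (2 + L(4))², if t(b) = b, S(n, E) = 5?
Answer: 121/25 ≈ 4.8400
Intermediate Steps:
L(M) = ⅕ (L(M) = 1/5 = ⅕)
(2 + L(4))² = (2 + ⅕)² = (11/5)² = 121/25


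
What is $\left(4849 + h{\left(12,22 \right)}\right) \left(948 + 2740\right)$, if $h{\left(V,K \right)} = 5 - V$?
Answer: $17857296$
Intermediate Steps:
$\left(4849 + h{\left(12,22 \right)}\right) \left(948 + 2740\right) = \left(4849 + \left(5 - 12\right)\right) \left(948 + 2740\right) = \left(4849 + \left(5 - 12\right)\right) 3688 = \left(4849 - 7\right) 3688 = 4842 \cdot 3688 = 17857296$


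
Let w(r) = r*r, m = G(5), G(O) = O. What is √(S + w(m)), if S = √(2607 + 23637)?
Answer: √187 ≈ 13.675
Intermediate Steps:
m = 5
w(r) = r²
S = 162 (S = √26244 = 162)
√(S + w(m)) = √(162 + 5²) = √(162 + 25) = √187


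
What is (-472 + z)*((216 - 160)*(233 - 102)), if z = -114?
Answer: -4298896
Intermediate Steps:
(-472 + z)*((216 - 160)*(233 - 102)) = (-472 - 114)*((216 - 160)*(233 - 102)) = -32816*131 = -586*7336 = -4298896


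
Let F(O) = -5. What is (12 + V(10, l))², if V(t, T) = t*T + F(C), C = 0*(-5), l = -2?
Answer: 169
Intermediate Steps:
C = 0
V(t, T) = -5 + T*t (V(t, T) = t*T - 5 = T*t - 5 = -5 + T*t)
(12 + V(10, l))² = (12 + (-5 - 2*10))² = (12 + (-5 - 20))² = (12 - 25)² = (-13)² = 169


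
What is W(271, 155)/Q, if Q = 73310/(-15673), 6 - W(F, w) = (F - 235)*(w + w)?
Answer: 87408321/36655 ≈ 2384.6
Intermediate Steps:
W(F, w) = 6 - 2*w*(-235 + F) (W(F, w) = 6 - (F - 235)*(w + w) = 6 - (-235 + F)*2*w = 6 - 2*w*(-235 + F))
Q = -73310/15673 (Q = 73310*(-1/15673) = -73310/15673 ≈ -4.6775)
W(271, 155)/Q = (6 + 470*155 - 2*271*155)/(-73310/15673) = (6 + 72850 - 84010)*(-15673/73310) = -11154*(-15673/73310) = 87408321/36655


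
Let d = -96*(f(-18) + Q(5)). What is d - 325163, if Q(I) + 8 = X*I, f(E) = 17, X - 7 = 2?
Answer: -330347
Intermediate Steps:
X = 9 (X = 7 + 2 = 9)
Q(I) = -8 + 9*I
d = -5184 (d = -96*(17 + (-8 + 9*5)) = -96*(17 + (-8 + 45)) = -96*(17 + 37) = -96*54 = -5184)
d - 325163 = -5184 - 325163 = -330347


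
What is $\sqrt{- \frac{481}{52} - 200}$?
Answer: $\frac{3 i \sqrt{93}}{2} \approx 14.465 i$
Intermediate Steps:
$\sqrt{- \frac{481}{52} - 200} = \sqrt{\left(-481\right) \frac{1}{52} - 200} = \sqrt{- \frac{37}{4} - 200} = \sqrt{- \frac{837}{4}} = \frac{3 i \sqrt{93}}{2}$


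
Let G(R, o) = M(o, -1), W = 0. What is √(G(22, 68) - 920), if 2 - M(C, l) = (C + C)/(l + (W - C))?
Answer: 13*I*√25806/69 ≈ 30.266*I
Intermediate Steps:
M(C, l) = 2 - 2*C/(l - C) (M(C, l) = 2 - (C + C)/(l + (0 - C)) = 2 - 2*C/(l - C))
G(R, o) = 2*(-1 - 2*o)/(-1 - o)
√(G(22, 68) - 920) = √(2*(1 + 2*68)/(1 + 68) - 920) = √(2*(1 + 136)/69 - 920) = √(2*(1/69)*137 - 920) = √(274/69 - 920) = √(-63206/69) = 13*I*√25806/69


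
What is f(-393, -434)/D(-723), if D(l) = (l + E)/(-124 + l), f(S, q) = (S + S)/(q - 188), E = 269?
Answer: 332871/141194 ≈ 2.3575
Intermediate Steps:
f(S, q) = 2*S/(-188 + q) (f(S, q) = (2*S)/(-188 + q) = 2*S/(-188 + q))
D(l) = (269 + l)/(-124 + l) (D(l) = (l + 269)/(-124 + l) = (269 + l)/(-124 + l))
f(-393, -434)/D(-723) = (2*(-393)/(-188 - 434))/(((269 - 723)/(-124 - 723))) = (2*(-393)/(-622))/((-454/(-847))) = (2*(-393)*(-1/622))/((-1/847*(-454))) = 393/(311*(454/847)) = (393/311)*(847/454) = 332871/141194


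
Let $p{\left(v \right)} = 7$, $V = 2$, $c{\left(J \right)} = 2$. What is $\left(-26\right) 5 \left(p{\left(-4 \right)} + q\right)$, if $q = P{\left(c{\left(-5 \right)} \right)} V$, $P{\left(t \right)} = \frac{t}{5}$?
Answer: $-1014$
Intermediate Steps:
$P{\left(t \right)} = \frac{t}{5}$ ($P{\left(t \right)} = t \frac{1}{5} = \frac{t}{5}$)
$q = \frac{4}{5}$ ($q = \frac{1}{5} \cdot 2 \cdot 2 = \frac{2}{5} \cdot 2 = \frac{4}{5} \approx 0.8$)
$\left(-26\right) 5 \left(p{\left(-4 \right)} + q\right) = \left(-26\right) 5 \left(7 + \frac{4}{5}\right) = \left(-130\right) \frac{39}{5} = -1014$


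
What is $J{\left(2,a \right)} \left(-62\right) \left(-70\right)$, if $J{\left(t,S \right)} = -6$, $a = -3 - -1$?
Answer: $-26040$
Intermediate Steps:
$a = -2$ ($a = -3 + 1 = -2$)
$J{\left(2,a \right)} \left(-62\right) \left(-70\right) = \left(-6\right) \left(-62\right) \left(-70\right) = 372 \left(-70\right) = -26040$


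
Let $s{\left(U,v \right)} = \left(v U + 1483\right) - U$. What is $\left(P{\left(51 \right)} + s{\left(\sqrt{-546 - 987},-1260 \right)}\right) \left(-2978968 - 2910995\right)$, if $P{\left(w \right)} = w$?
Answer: $-9035203242 + 7427243343 i \sqrt{1533} \approx -9.0352 \cdot 10^{9} + 2.908 \cdot 10^{11} i$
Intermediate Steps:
$s{\left(U,v \right)} = 1483 - U + U v$ ($s{\left(U,v \right)} = \left(U v + 1483\right) - U = \left(1483 + U v\right) - U = 1483 - U + U v$)
$\left(P{\left(51 \right)} + s{\left(\sqrt{-546 - 987},-1260 \right)}\right) \left(-2978968 - 2910995\right) = \left(51 + \left(1483 - \sqrt{-546 - 987} + \sqrt{-546 - 987} \left(-1260\right)\right)\right) \left(-2978968 - 2910995\right) = \left(51 + \left(1483 - \sqrt{-1533} + \sqrt{-1533} \left(-1260\right)\right)\right) \left(-5889963\right) = \left(51 + \left(1483 - i \sqrt{1533} + i \sqrt{1533} \left(-1260\right)\right)\right) \left(-5889963\right) = \left(51 - \left(-1483 + 1261 i \sqrt{1533}\right)\right) \left(-5889963\right) = \left(51 + \left(1483 - 1261 i \sqrt{1533}\right)\right) \left(-5889963\right) = \left(1534 - 1261 i \sqrt{1533}\right) \left(-5889963\right) = -9035203242 + 7427243343 i \sqrt{1533}$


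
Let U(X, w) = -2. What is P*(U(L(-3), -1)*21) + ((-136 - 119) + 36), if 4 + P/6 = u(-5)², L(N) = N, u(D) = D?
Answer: -5511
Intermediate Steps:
P = 126 (P = -24 + 6*(-5)² = -24 + 6*25 = -24 + 150 = 126)
P*(U(L(-3), -1)*21) + ((-136 - 119) + 36) = 126*(-2*21) + ((-136 - 119) + 36) = 126*(-42) + (-255 + 36) = -5292 - 219 = -5511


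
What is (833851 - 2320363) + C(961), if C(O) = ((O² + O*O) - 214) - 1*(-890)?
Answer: 361206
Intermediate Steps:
C(O) = 676 + 2*O² (C(O) = ((O² + O²) - 214) + 890 = (2*O² - 214) + 890 = (-214 + 2*O²) + 890 = 676 + 2*O²)
(833851 - 2320363) + C(961) = (833851 - 2320363) + (676 + 2*961²) = -1486512 + (676 + 2*923521) = -1486512 + (676 + 1847042) = -1486512 + 1847718 = 361206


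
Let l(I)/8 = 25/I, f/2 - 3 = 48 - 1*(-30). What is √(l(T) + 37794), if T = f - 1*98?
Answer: √604754/4 ≈ 194.41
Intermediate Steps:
f = 162 (f = 6 + 2*(48 - 1*(-30)) = 6 + 2*(48 + 30) = 6 + 2*78 = 6 + 156 = 162)
T = 64 (T = 162 - 1*98 = 162 - 98 = 64)
l(I) = 200/I (l(I) = 8*(25/I) = 200/I)
√(l(T) + 37794) = √(200/64 + 37794) = √(200*(1/64) + 37794) = √(25/8 + 37794) = √(302377/8) = √604754/4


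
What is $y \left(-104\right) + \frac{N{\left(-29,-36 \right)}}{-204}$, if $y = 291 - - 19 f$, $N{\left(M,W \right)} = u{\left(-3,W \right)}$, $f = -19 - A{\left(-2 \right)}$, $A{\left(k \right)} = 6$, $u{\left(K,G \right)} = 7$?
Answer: $\frac{3903737}{204} \approx 19136.0$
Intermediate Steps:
$f = -25$ ($f = -19 - 6 = -25$)
$N{\left(M,W \right)} = 7$
$y = -184$ ($y = 291 - \left(-19\right) \left(-25\right) = 291 - 475 = -184$)
$y \left(-104\right) + \frac{N{\left(-29,-36 \right)}}{-204} = \left(-184\right) \left(-104\right) + \frac{7}{-204} = 19136 + 7 \left(- \frac{1}{204}\right) = 19136 - \frac{7}{204} = \frac{3903737}{204}$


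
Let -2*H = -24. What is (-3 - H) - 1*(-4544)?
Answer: 4529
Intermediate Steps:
H = 12 (H = -½*(-24) = 12)
(-3 - H) - 1*(-4544) = (-3 - 1*12) - 1*(-4544) = (-3 - 12) + 4544 = -15 + 4544 = 4529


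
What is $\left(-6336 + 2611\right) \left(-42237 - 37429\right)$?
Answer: $296755850$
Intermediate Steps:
$\left(-6336 + 2611\right) \left(-42237 - 37429\right) = \left(-3725\right) \left(-79666\right) = 296755850$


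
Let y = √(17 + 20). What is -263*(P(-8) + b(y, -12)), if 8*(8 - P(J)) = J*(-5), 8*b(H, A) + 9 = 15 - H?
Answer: -3945/4 + 263*√37/8 ≈ -786.28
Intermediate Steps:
y = √37 ≈ 6.0828
b(H, A) = ¾ - H/8 (b(H, A) = -9/8 + (15 - H)/8 = -9/8 + (15/8 - H/8) = ¾ - H/8)
P(J) = 8 + 5*J/8 (P(J) = 8 - J*(-5)/8 = 8 - (-5)*J/8 = 8 + 5*J/8)
-263*(P(-8) + b(y, -12)) = -263*((8 + (5/8)*(-8)) + (¾ - √37/8)) = -263*((8 - 5) + (¾ - √37/8)) = -263*(3 + (¾ - √37/8)) = -263*(15/4 - √37/8) = -3945/4 + 263*√37/8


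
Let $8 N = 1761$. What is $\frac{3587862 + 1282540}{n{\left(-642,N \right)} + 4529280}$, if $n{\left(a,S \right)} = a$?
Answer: $\frac{2435201}{2264319} \approx 1.0755$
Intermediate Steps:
$N = \frac{1761}{8}$ ($N = \frac{1}{8} \cdot 1761 = \frac{1761}{8} \approx 220.13$)
$\frac{3587862 + 1282540}{n{\left(-642,N \right)} + 4529280} = \frac{3587862 + 1282540}{-642 + 4529280} = \frac{4870402}{4528638} = 4870402 \cdot \frac{1}{4528638} = \frac{2435201}{2264319}$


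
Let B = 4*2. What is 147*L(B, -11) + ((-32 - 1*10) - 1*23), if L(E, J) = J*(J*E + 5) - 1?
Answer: 133999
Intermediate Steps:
B = 8
L(E, J) = -1 + J*(5 + E*J) (L(E, J) = J*(E*J + 5) - 1 = J*(5 + E*J) - 1 = -1 + J*(5 + E*J))
147*L(B, -11) + ((-32 - 1*10) - 1*23) = 147*(-1 + 5*(-11) + 8*(-11)**2) + ((-32 - 1*10) - 1*23) = 147*(-1 - 55 + 8*121) + ((-32 - 10) - 23) = 147*(-1 - 55 + 968) + (-42 - 23) = 147*912 - 65 = 134064 - 65 = 133999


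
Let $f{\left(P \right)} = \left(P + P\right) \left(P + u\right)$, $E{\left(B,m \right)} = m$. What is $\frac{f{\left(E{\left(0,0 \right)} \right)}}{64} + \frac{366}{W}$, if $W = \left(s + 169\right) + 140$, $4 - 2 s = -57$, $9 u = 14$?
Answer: $\frac{732}{679} \approx 1.0781$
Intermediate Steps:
$u = \frac{14}{9}$ ($u = \frac{1}{9} \cdot 14 = \frac{14}{9} \approx 1.5556$)
$s = \frac{61}{2}$ ($s = 2 - - \frac{57}{2} = 2 + \frac{57}{2} = \frac{61}{2} \approx 30.5$)
$f{\left(P \right)} = 2 P \left(\frac{14}{9} + P\right)$ ($f{\left(P \right)} = \left(P + P\right) \left(P + \frac{14}{9}\right) = 2 P \left(\frac{14}{9} + P\right)$)
$W = \frac{679}{2}$ ($W = \left(\frac{61}{2} + 169\right) + 140 = \frac{399}{2} + 140 = \frac{679}{2} \approx 339.5$)
$\frac{f{\left(E{\left(0,0 \right)} \right)}}{64} + \frac{366}{W} = \frac{\frac{2}{9} \cdot 0 \left(14 + 9 \cdot 0\right)}{64} + \frac{366}{\frac{679}{2}} = \frac{2}{9} \cdot 0 \left(14 + 0\right) \frac{1}{64} + 366 \cdot \frac{2}{679} = \frac{2}{9} \cdot 0 \cdot 14 \cdot \frac{1}{64} + \frac{732}{679} = 0 \cdot \frac{1}{64} + \frac{732}{679} = 0 + \frac{732}{679} = \frac{732}{679}$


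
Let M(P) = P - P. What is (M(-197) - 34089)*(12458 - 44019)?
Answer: 1075882929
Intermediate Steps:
M(P) = 0
(M(-197) - 34089)*(12458 - 44019) = (0 - 34089)*(12458 - 44019) = -34089*(-31561) = 1075882929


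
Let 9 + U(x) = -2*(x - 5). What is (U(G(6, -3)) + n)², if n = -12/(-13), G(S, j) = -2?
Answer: 5929/169 ≈ 35.083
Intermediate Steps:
U(x) = 1 - 2*x (U(x) = -9 - 2*(x - 5) = -9 - 2*(-5 + x) = -9 + (10 - 2*x) = 1 - 2*x)
n = 12/13 (n = -12*(-1/13) = 12/13 ≈ 0.92308)
(U(G(6, -3)) + n)² = ((1 - 2*(-2)) + 12/13)² = ((1 + 4) + 12/13)² = (5 + 12/13)² = (77/13)² = 5929/169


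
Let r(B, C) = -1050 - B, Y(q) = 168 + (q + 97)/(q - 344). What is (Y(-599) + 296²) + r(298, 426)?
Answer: 81509650/943 ≈ 86437.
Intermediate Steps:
Y(q) = 168 + (97 + q)/(-344 + q)
(Y(-599) + 296²) + r(298, 426) = ((-57695 + 169*(-599))/(-344 - 599) + 296²) + (-1050 - 1*298) = ((-57695 - 101231)/(-943) + 87616) + (-1050 - 298) = (-1/943*(-158926) + 87616) - 1348 = (158926/943 + 87616) - 1348 = 82780814/943 - 1348 = 81509650/943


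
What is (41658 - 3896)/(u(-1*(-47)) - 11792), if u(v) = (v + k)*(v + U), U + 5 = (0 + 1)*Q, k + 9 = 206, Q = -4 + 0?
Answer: -18881/1260 ≈ -14.985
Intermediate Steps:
Q = -4
k = 197 (k = -9 + 206 = 197)
U = -9 (U = -5 + (0 + 1)*(-4) = -5 + 1*(-4) = -5 - 4 = -9)
u(v) = (-9 + v)*(197 + v) (u(v) = (v + 197)*(v - 9) = (197 + v)*(-9 + v) = (-9 + v)*(197 + v))
(41658 - 3896)/(u(-1*(-47)) - 11792) = (41658 - 3896)/((-1773 + (-1*(-47))² + 188*(-1*(-47))) - 11792) = 37762/((-1773 + 47² + 188*47) - 11792) = 37762/((-1773 + 2209 + 8836) - 11792) = 37762/(9272 - 11792) = 37762/(-2520) = 37762*(-1/2520) = -18881/1260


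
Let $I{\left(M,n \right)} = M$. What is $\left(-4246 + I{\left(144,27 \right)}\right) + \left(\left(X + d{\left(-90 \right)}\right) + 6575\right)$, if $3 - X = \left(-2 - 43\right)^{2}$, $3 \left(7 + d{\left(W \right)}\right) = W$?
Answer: $414$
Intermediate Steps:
$d{\left(W \right)} = -7 + \frac{W}{3}$
$X = -2022$ ($X = 3 - \left(-2 - 43\right)^{2} = 3 - \left(-45\right)^{2} = 3 - 2025 = -2022$)
$\left(-4246 + I{\left(144,27 \right)}\right) + \left(\left(X + d{\left(-90 \right)}\right) + 6575\right) = \left(-4246 + 144\right) + \left(\left(-2022 + \left(-7 + \frac{1}{3} \left(-90\right)\right)\right) + 6575\right) = -4102 + \left(\left(-2022 - 37\right) + 6575\right) = -4102 + \left(-2059 + 6575\right) = -4102 + 4516 = 414$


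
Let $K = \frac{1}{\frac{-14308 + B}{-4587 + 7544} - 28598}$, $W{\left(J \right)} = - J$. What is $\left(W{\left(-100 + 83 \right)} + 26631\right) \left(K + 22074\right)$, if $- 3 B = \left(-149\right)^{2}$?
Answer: $\frac{149267538407346408}{253757983} \approx 5.8823 \cdot 10^{8}$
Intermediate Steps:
$B = - \frac{22201}{3}$ ($B = - \frac{\left(-149\right)^{2}}{3} = \left(- \frac{1}{3}\right) 22201 = - \frac{22201}{3} \approx -7400.3$)
$K = - \frac{8871}{253757983}$ ($K = \frac{1}{\frac{-14308 - \frac{22201}{3}}{-4587 + 7544} - 28598} = \frac{1}{- \frac{65125}{3 \cdot 2957} - 28598} = \frac{1}{\left(- \frac{65125}{3}\right) \frac{1}{2957} - 28598} = \frac{1}{- \frac{65125}{8871} - 28598} = \frac{1}{- \frac{253757983}{8871}} = - \frac{8871}{253757983} \approx -3.4958 \cdot 10^{-5}$)
$\left(W{\left(-100 + 83 \right)} + 26631\right) \left(K + 22074\right) = \left(- (-100 + 83) + 26631\right) \left(- \frac{8871}{253757983} + 22074\right) = \left(\left(-1\right) \left(-17\right) + 26631\right) \frac{5601453707871}{253757983} = \left(17 + 26631\right) \frac{5601453707871}{253757983} = 26648 \cdot \frac{5601453707871}{253757983} = \frac{149267538407346408}{253757983}$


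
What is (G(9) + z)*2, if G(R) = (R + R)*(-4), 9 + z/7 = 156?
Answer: 1914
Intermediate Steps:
z = 1029 (z = -63 + 7*156 = -63 + 1092 = 1029)
G(R) = -8*R (G(R) = (2*R)*(-4) = -8*R)
(G(9) + z)*2 = (-8*9 + 1029)*2 = (-72 + 1029)*2 = 957*2 = 1914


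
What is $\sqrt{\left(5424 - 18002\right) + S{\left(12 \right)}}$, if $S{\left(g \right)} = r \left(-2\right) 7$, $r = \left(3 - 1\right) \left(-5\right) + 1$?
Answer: $2 i \sqrt{3113} \approx 111.59 i$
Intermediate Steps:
$r = -9$ ($r = 2 \left(-5\right) + 1 = -10 + 1 = -9$)
$S{\left(g \right)} = 126$ ($S{\left(g \right)} = \left(-9\right) \left(-2\right) 7 = 18 \cdot 7 = 126$)
$\sqrt{\left(5424 - 18002\right) + S{\left(12 \right)}} = \sqrt{\left(5424 - 18002\right) + 126} = \sqrt{-12578 + 126} = \sqrt{-12452} = 2 i \sqrt{3113}$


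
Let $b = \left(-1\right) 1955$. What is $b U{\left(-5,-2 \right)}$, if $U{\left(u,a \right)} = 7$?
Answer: $-13685$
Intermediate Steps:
$b = -1955$
$b U{\left(-5,-2 \right)} = \left(-1955\right) 7 = -13685$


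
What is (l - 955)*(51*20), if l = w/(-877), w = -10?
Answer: -854275500/877 ≈ -9.7409e+5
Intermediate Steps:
l = 10/877 (l = -10/(-877) = -10*(-1/877) = 10/877 ≈ 0.011403)
(l - 955)*(51*20) = (10/877 - 955)*(51*20) = -837525/877*1020 = -854275500/877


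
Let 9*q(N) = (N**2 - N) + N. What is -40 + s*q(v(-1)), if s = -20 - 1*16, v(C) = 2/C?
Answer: -56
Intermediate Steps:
q(N) = N**2/9 (q(N) = ((N**2 - N) + N)/9 = N**2/9)
s = -36 (s = -20 - 16 = -36)
-40 + s*q(v(-1)) = -40 - 4*(2/(-1))**2 = -40 - 4*(2*(-1))**2 = -40 - 4*(-2)**2 = -40 - 4*4 = -40 - 36*4/9 = -40 - 16 = -56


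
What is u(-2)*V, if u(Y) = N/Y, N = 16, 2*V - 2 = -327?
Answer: 1300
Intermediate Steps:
V = -325/2 (V = 1 + (1/2)*(-327) = 1 - 327/2 = -325/2 ≈ -162.50)
u(Y) = 16/Y
u(-2)*V = (16/(-2))*(-325/2) = (16*(-1/2))*(-325/2) = -8*(-325/2) = 1300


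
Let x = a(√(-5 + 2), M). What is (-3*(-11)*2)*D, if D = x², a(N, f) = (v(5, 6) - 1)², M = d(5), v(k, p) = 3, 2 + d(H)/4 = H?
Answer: 1056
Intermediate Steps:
d(H) = -8 + 4*H
M = 12 (M = -8 + 4*5 = -8 + 20 = 12)
a(N, f) = 4 (a(N, f) = (3 - 1)² = 2² = 4)
x = 4
D = 16 (D = 4² = 16)
(-3*(-11)*2)*D = (-3*(-11)*2)*16 = (33*2)*16 = 66*16 = 1056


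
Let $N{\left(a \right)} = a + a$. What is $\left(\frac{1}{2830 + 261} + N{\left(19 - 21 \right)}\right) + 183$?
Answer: $\frac{553290}{3091} \approx 179.0$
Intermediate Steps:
$N{\left(a \right)} = 2 a$
$\left(\frac{1}{2830 + 261} + N{\left(19 - 21 \right)}\right) + 183 = \left(\frac{1}{2830 + 261} + 2 \left(19 - 21\right)\right) + 183 = \left(\frac{1}{3091} + 2 \left(19 - 21\right)\right) + 183 = \left(\frac{1}{3091} + 2 \left(-2\right)\right) + 183 = \left(\frac{1}{3091} - 4\right) + 183 = - \frac{12363}{3091} + 183 = \frac{553290}{3091}$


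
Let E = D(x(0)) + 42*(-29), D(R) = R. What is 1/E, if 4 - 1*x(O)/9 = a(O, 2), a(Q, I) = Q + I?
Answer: -1/1200 ≈ -0.00083333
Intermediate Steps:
a(Q, I) = I + Q
x(O) = 18 - 9*O (x(O) = 36 - 9*(2 + O) = 36 + (-18 - 9*O) = 18 - 9*O)
E = -1200 (E = (18 - 9*0) + 42*(-29) = (18 + 0) - 1218 = 18 - 1218 = -1200)
1/E = 1/(-1200) = -1/1200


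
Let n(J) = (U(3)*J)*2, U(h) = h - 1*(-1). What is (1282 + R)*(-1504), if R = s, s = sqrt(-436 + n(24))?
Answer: -1928128 - 3008*I*sqrt(61) ≈ -1.9281e+6 - 23493.0*I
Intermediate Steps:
U(h) = 1 + h (U(h) = h + 1 = 1 + h)
n(J) = 8*J (n(J) = ((1 + 3)*J)*2 = (4*J)*2 = 8*J)
s = 2*I*sqrt(61) (s = sqrt(-436 + 8*24) = sqrt(-436 + 192) = sqrt(-244) = 2*I*sqrt(61) ≈ 15.62*I)
R = 2*I*sqrt(61) ≈ 15.62*I
(1282 + R)*(-1504) = (1282 + 2*I*sqrt(61))*(-1504) = -1928128 - 3008*I*sqrt(61)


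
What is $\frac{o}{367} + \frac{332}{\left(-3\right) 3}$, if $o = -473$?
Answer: $- \frac{126101}{3303} \approx -38.178$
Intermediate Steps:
$\frac{o}{367} + \frac{332}{\left(-3\right) 3} = - \frac{473}{367} + \frac{332}{\left(-3\right) 3} = \left(-473\right) \frac{1}{367} + \frac{332}{-9} = - \frac{473}{367} + 332 \left(- \frac{1}{9}\right) = - \frac{473}{367} - \frac{332}{9} = - \frac{126101}{3303}$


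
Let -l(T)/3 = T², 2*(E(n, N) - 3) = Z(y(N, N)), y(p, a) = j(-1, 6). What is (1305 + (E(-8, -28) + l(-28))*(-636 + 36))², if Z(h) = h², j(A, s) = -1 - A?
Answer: 1990088597025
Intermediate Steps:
y(p, a) = 0 (y(p, a) = -1 - 1*(-1) = -1 + 1 = 0)
E(n, N) = 3 (E(n, N) = 3 + (½)*0² = 3 + (½)*0 = 3 + 0 = 3)
l(T) = -3*T²
(1305 + (E(-8, -28) + l(-28))*(-636 + 36))² = (1305 + (3 - 3*(-28)²)*(-636 + 36))² = (1305 + (3 - 3*784)*(-600))² = (1305 + (3 - 2352)*(-600))² = (1305 - 2349*(-600))² = (1305 + 1409400)² = 1410705² = 1990088597025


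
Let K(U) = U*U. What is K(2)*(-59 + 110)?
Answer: 204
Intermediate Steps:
K(U) = U**2
K(2)*(-59 + 110) = 2**2*(-59 + 110) = 4*51 = 204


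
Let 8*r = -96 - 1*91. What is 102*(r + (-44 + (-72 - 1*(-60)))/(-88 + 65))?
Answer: -196503/92 ≈ -2135.9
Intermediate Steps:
r = -187/8 (r = (-96 - 1*91)/8 = (-96 - 91)/8 = (⅛)*(-187) = -187/8 ≈ -23.375)
102*(r + (-44 + (-72 - 1*(-60)))/(-88 + 65)) = 102*(-187/8 + (-44 + (-72 - 1*(-60)))/(-88 + 65)) = 102*(-187/8 + (-44 + (-72 + 60))/(-23)) = 102*(-187/8 + (-44 - 12)*(-1/23)) = 102*(-187/8 - 56*(-1/23)) = 102*(-187/8 + 56/23) = 102*(-3853/184) = -196503/92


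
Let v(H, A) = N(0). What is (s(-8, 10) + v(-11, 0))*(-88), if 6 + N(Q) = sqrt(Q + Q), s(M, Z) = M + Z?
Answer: 352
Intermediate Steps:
N(Q) = -6 + sqrt(2)*sqrt(Q) (N(Q) = -6 + sqrt(Q + Q) = -6 + sqrt(2*Q) = -6 + sqrt(2)*sqrt(Q))
v(H, A) = -6 (v(H, A) = -6 + sqrt(2)*sqrt(0) = -6 + sqrt(2)*0 = -6 + 0 = -6)
(s(-8, 10) + v(-11, 0))*(-88) = ((-8 + 10) - 6)*(-88) = (2 - 6)*(-88) = -4*(-88) = 352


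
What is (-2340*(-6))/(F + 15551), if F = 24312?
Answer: 14040/39863 ≈ 0.35221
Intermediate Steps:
(-2340*(-6))/(F + 15551) = (-2340*(-6))/(24312 + 15551) = 14040/39863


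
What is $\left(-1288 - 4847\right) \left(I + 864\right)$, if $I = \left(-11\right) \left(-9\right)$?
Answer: $-5908005$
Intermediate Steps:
$I = 99$
$\left(-1288 - 4847\right) \left(I + 864\right) = \left(-1288 - 4847\right) \left(99 + 864\right) = \left(-6135\right) 963 = -5908005$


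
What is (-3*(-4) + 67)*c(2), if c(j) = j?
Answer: 158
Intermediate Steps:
(-3*(-4) + 67)*c(2) = (-3*(-4) + 67)*2 = (12 + 67)*2 = 79*2 = 158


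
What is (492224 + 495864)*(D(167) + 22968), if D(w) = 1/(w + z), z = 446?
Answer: 13911671365880/613 ≈ 2.2694e+10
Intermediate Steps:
D(w) = 1/(446 + w) (D(w) = 1/(w + 446) = 1/(446 + w))
(492224 + 495864)*(D(167) + 22968) = (492224 + 495864)*(1/(446 + 167) + 22968) = 988088*(1/613 + 22968) = 988088*(14079385/613) = 13911671365880/613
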